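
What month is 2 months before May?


May is month 5
5 - 2 = 3

March


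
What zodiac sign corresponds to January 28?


Date: January 28
Conventional tropical zodiac dates: Aquarius from January 20 onward; Pisces starts February 19
January 28 falls within the Aquarius range

Aquarius


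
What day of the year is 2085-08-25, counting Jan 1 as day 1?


Date: August 25, 2085
Days in months 1 through 7: 212
Plus 25 days in August

Day of year: 237


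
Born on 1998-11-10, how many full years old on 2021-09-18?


Birth: 1998-11-10
Reference: 2021-09-18
Year difference: 2021 - 1998 = 23
Birthday not yet reached in 2021, subtract 1

22 years old


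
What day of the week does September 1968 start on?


Target: September 1, 1968
Anchor: Jan 1, 1968. With p = 1968 - 1 = 1967: (p + p//4 - p//100 + p//400) mod 7 = (1967 + 491 - 19 + 4) mod 7 = 2443 mod 7 = 0 -> Monday (Mon=0 ... Sun=6)
Days before September (Jan-Aug): 244 days
Weekday index = (0 + 244) mod 7 = 6

Sunday


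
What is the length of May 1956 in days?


May 1956

31 days


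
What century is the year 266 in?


Century = (year - 1) // 100 + 1
= (266 - 1) // 100 + 1
= 265 // 100 + 1
= 2 + 1

3rd century


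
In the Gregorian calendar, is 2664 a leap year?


Gregorian leap year rule: divisible by 4, but not by 100, unless also by 400.
2664 is divisible by 4 but not 100 -> leap year

Yes


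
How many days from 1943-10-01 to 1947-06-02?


From 1943-10-01 to 1947-06-02
1943-10-01: days before October = 31 + 28 + 31 + 30 + 31 + 30 + 31 + 31 + 30 = 273 (1943 is not a leap year); day of year = 273 + 1 = 274
1947-06-02: days before June = 31 + 28 + 31 + 30 + 31 = 151 (1947 is not a leap year); day of year = 151 + 2 = 153
Rest of 1943: 365 - 274 = 91
Full years 1944 (366), 1945 (365), 1946 (365): 1096
Total = 91 + 1096 + 153 = 1340

1340 days


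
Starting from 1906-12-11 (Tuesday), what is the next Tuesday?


Current: Tuesday
Target: Tuesday
Days ahead: 7

Next Tuesday: 1906-12-18


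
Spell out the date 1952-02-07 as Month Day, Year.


ISO 1952-02-07 parses as year=1952, month=02, day=07
Month 2 -> February

February 7, 1952


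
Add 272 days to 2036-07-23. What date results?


Start: 2036-07-23, add 272 days
July 2036 has 31 days: 31 - 23 = 8 days to July 31 -> 264 left
August 2036 has 31 days -> 233 left
September 2036 has 30 days -> 203 left
October 2036 has 31 days -> 172 left
November 2036 has 30 days -> 142 left
December 2036 has 31 days -> 111 left
January 2037 has 31 days -> 80 left
February 2037 has 28 days -> 52 left
March 2037 has 31 days -> 21 left
April 2037: 21 <= 30 -> lands on April 21

Result: 2037-04-21


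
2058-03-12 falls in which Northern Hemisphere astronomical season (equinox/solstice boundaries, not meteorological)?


Date: March 12
Astronomical Winter (approx.; exact equinox/solstice day varies by year): December 21 to March 19
March 12 falls within the Winter window

Winter


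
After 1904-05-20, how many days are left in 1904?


Day of year: 141 of 366
Remaining = 366 - 141

225 days


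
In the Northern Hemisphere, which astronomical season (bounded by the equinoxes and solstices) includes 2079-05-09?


Date: May 9
Astronomical Spring (approx.; exact equinox/solstice day varies by year): March 20 to June 20
May 9 falls within the Spring window

Spring


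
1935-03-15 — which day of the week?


Date: March 15, 1935
Anchor: Jan 1, 1935. With p = 1935 - 1 = 1934: (p + p//4 - p//100 + p//400) mod 7 = (1934 + 483 - 19 + 4) mod 7 = 2402 mod 7 = 1 -> Tuesday (Mon=0 ... Sun=6)
Days before March (Jan-Feb): 59; offset = 59 + 15 - 1 = 73
Weekday index = (1 + 73) mod 7 = 4

Day of the week: Friday


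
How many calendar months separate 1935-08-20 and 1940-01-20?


From August 1935 to January 1940
5 years * 12 = 60 months, minus 7 months = 53

53 months


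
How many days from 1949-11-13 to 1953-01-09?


From 1949-11-13 to 1953-01-09
1949-11-13: days before November = 31 + 28 + 31 + 30 + 31 + 30 + 31 + 31 + 30 + 31 = 304 (1949 is not a leap year); day of year = 304 + 13 = 317
1953-01-09: day of year = 9
Rest of 1949: 365 - 317 = 48
Full years 1950 (365), 1951 (365), 1952 (366): 1096
Total = 48 + 1096 + 9 = 1153

1153 days


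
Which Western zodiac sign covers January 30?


Date: January 30
Conventional tropical zodiac dates: Aquarius from January 20 onward; Pisces starts February 19
January 30 falls within the Aquarius range

Aquarius


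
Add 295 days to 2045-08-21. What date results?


Start: 2045-08-21, add 295 days
August 2045 has 31 days: 31 - 21 = 10 days to August 31 -> 285 left
September 2045 has 30 days -> 255 left
October 2045 has 31 days -> 224 left
November 2045 has 30 days -> 194 left
December 2045 has 31 days -> 163 left
January 2046 has 31 days -> 132 left
February 2046 has 28 days -> 104 left
March 2046 has 31 days -> 73 left
April 2046 has 30 days -> 43 left
May 2046 has 31 days -> 12 left
June 2046: 12 <= 30 -> lands on June 12

Result: 2046-06-12


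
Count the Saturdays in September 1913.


September 1913 has 30 days
Anchor: Jan 1, 1913. With p = 1913 - 1 = 1912: (p + p//4 - p//100 + p//400) mod 7 = (1912 + 478 - 19 + 4) mod 7 = 2375 mod 7 = 2 -> Wednesday (Mon=0 ... Sun=6)
Days before September (Jan-Aug): 243; September 1 index = (2 + 243) mod 7 = 0 -> Monday
First Saturday is September 6
Saturdays: 6, 13, 20, 27

4 Saturdays


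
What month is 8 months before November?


November is month 11
11 - 8 = 3

March


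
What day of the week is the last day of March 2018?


March 2018 has 31 days
Anchor: Jan 1, 2018. With p = 2018 - 1 = 2017: (p + p//4 - p//100 + p//400) mod 7 = (2017 + 504 - 20 + 5) mod 7 = 2506 mod 7 = 0 -> Monday (Mon=0 ... Sun=6)
Days before March (Jan-Feb): 59; March 1 index = (0 + 59) mod 7 = 3 -> Thursday
Last day offset: 31 - 1 = 30 days
Weekday index = (3 + 30) mod 7 = 5

Saturday, March 31


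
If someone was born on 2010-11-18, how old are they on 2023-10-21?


Birth: 2010-11-18
Reference: 2023-10-21
Year difference: 2023 - 2010 = 13
Birthday not yet reached in 2023, subtract 1

12 years old


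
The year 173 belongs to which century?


Century = (year - 1) // 100 + 1
= (173 - 1) // 100 + 1
= 172 // 100 + 1
= 1 + 1

2nd century


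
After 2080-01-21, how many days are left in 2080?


Day of year: 21 of 366
Remaining = 366 - 21

345 days


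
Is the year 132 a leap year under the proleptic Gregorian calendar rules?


Gregorian leap year rule: divisible by 4, but not by 100, unless also by 400.
132 is divisible by 4 but not 100 -> leap year

Yes


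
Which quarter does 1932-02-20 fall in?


Month: February (month 2)
Q1: Jan-Mar, Q2: Apr-Jun, Q3: Jul-Sep, Q4: Oct-Dec

Q1


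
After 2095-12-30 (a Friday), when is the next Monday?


Current: Friday
Target: Monday
Days ahead: 3

Next Monday: 2096-01-02


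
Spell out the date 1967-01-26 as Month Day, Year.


ISO 1967-01-26 parses as year=1967, month=01, day=26
Month 1 -> January

January 26, 1967


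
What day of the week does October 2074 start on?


Target: October 1, 2074
Anchor: Jan 1, 2074. With p = 2074 - 1 = 2073: (p + p//4 - p//100 + p//400) mod 7 = (2073 + 518 - 20 + 5) mod 7 = 2576 mod 7 = 0 -> Monday (Mon=0 ... Sun=6)
Days before October (Jan-Sep): 273 days
Weekday index = (0 + 273) mod 7 = 0

Monday


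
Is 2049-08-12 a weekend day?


Anchor: Jan 1, 2049. With p = 2049 - 1 = 2048: (p + p//4 - p//100 + p//400) mod 7 = (2048 + 512 - 20 + 5) mod 7 = 2545 mod 7 = 4 -> Friday (Mon=0 ... Sun=6)
Day of year: 224; offset = 223
Weekday index = (4 + 223) mod 7 = 3 -> Thursday
Weekend days: Saturday, Sunday

No


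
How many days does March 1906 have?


March 1906

31 days


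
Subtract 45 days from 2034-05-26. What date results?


Start: 2034-05-26, subtract 45 days
Back 26 days from May 26 reaches April 30, 2034 -> 19 left
April 2034: 30 - 19 = 11 -> lands on April 11

Result: 2034-04-11


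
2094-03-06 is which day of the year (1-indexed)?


Date: March 6, 2094
Days in months 1 through 2: 59
Plus 6 days in March

Day of year: 65


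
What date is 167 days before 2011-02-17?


Start: 2011-02-17, subtract 167 days
Back 17 days from February 17 reaches January 31, 2011 -> 150 left
January 2011 has 31 days -> back to December 31, 2010 -> 119 left
December 2010 has 31 days -> back to November 30, 2010 -> 88 left
November 2010 has 30 days -> back to October 31, 2010 -> 58 left
October 2010 has 31 days -> back to September 30, 2010 -> 27 left
September 2010: 30 - 27 = 3 -> lands on September 3

Result: 2010-09-03


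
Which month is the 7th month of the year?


Month 7 of 12

July


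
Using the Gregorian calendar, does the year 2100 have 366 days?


Gregorian leap year rule: divisible by 4, but not by 100, unless also by 400.
2100 is divisible by 100 but not 400 -> not a leap year

No


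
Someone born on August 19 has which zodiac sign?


Date: August 19
Conventional tropical zodiac dates: Leo from July 23 onward; Virgo starts August 23
August 19 falls within the Leo range

Leo


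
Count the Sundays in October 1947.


October 1947 has 31 days
Anchor: Jan 1, 1947. With p = 1947 - 1 = 1946: (p + p//4 - p//100 + p//400) mod 7 = (1946 + 486 - 19 + 4) mod 7 = 2417 mod 7 = 2 -> Wednesday (Mon=0 ... Sun=6)
Days before October (Jan-Sep): 273; October 1 index = (2 + 273) mod 7 = 2 -> Wednesday
First Sunday is October 5
Sundays: 5, 12, 19, 26

4 Sundays


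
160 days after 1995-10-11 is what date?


Start: 1995-10-11, add 160 days
October 1995 has 31 days: 31 - 11 = 20 days to October 31 -> 140 left
November 1995 has 30 days -> 110 left
December 1995 has 31 days -> 79 left
January 1996 has 31 days -> 48 left
February 1996 has 29 days -> 19 left
March 1996: 19 <= 31 -> lands on March 19

Result: 1996-03-19


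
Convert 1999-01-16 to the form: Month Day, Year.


ISO 1999-01-16 parses as year=1999, month=01, day=16
Month 1 -> January

January 16, 1999


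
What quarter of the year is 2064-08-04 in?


Month: August (month 8)
Q1: Jan-Mar, Q2: Apr-Jun, Q3: Jul-Sep, Q4: Oct-Dec

Q3


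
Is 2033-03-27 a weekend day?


Anchor: Jan 1, 2033. With p = 2033 - 1 = 2032: (p + p//4 - p//100 + p//400) mod 7 = (2032 + 508 - 20 + 5) mod 7 = 2525 mod 7 = 5 -> Saturday (Mon=0 ... Sun=6)
Day of year: 86; offset = 85
Weekday index = (5 + 85) mod 7 = 6 -> Sunday
Weekend days: Saturday, Sunday

Yes


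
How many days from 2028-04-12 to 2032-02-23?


From 2028-04-12 to 2032-02-23
2028-04-12: days before April = 31 + 29 + 31 = 91 (2028 is a leap year); day of year = 91 + 12 = 103
2032-02-23: days before February = 31; day of year = 31 + 23 = 54
Rest of 2028: 366 - 103 = 263
Full years 2029 (365), 2030 (365), 2031 (365): 1095
Total = 263 + 1095 + 54 = 1412

1412 days


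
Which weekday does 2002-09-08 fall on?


Date: September 8, 2002
Anchor: Jan 1, 2002. With p = 2002 - 1 = 2001: (p + p//4 - p//100 + p//400) mod 7 = (2001 + 500 - 20 + 5) mod 7 = 2486 mod 7 = 1 -> Tuesday (Mon=0 ... Sun=6)
Days before September (Jan-Aug): 243; offset = 243 + 8 - 1 = 250
Weekday index = (1 + 250) mod 7 = 6

Day of the week: Sunday


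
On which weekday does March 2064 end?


March 2064 has 31 days
Anchor: Jan 1, 2064. With p = 2064 - 1 = 2063: (p + p//4 - p//100 + p//400) mod 7 = (2063 + 515 - 20 + 5) mod 7 = 2563 mod 7 = 1 -> Tuesday (Mon=0 ... Sun=6)
Days before March (Jan-Feb): 60; March 1 index = (1 + 60) mod 7 = 5 -> Saturday
Last day offset: 31 - 1 = 30 days
Weekday index = (5 + 30) mod 7 = 0

Monday, March 31


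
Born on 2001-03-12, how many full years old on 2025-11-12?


Birth: 2001-03-12
Reference: 2025-11-12
Year difference: 2025 - 2001 = 24

24 years old


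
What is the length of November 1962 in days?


November 1962

30 days


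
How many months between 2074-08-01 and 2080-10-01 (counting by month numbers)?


From August 2074 to October 2080
6 years * 12 = 72 months, plus 2 months = 74

74 months


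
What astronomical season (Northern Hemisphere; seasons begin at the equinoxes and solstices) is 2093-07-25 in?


Date: July 25
Astronomical Summer (approx.; exact equinox/solstice day varies by year): June 21 to September 21
July 25 falls within the Summer window

Summer


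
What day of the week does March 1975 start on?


Target: March 1, 1975
Anchor: Jan 1, 1975. With p = 1975 - 1 = 1974: (p + p//4 - p//100 + p//400) mod 7 = (1974 + 493 - 19 + 4) mod 7 = 2452 mod 7 = 2 -> Wednesday (Mon=0 ... Sun=6)
Days before March (Jan-Feb): 59 days
Weekday index = (2 + 59) mod 7 = 5

Saturday


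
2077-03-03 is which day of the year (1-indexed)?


Date: March 3, 2077
Days in months 1 through 2: 59
Plus 3 days in March

Day of year: 62


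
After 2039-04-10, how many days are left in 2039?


Day of year: 100 of 365
Remaining = 365 - 100

265 days


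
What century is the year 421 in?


Century = (year - 1) // 100 + 1
= (421 - 1) // 100 + 1
= 420 // 100 + 1
= 4 + 1

5th century


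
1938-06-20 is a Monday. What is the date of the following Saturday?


Current: Monday
Target: Saturday
Days ahead: 5

Next Saturday: 1938-06-25


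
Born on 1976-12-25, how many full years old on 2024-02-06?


Birth: 1976-12-25
Reference: 2024-02-06
Year difference: 2024 - 1976 = 48
Birthday not yet reached in 2024, subtract 1

47 years old


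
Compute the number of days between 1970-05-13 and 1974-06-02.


From 1970-05-13 to 1974-06-02
1970-05-13: days before May = 31 + 28 + 31 + 30 = 120 (1970 is not a leap year); day of year = 120 + 13 = 133
1974-06-02: days before June = 31 + 28 + 31 + 30 + 31 = 151 (1974 is not a leap year); day of year = 151 + 2 = 153
Rest of 1970: 365 - 133 = 232
Full years 1971 (365), 1972 (366), 1973 (365): 1096
Total = 232 + 1096 + 153 = 1481

1481 days


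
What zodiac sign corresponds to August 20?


Date: August 20
Conventional tropical zodiac dates: Leo from July 23 onward; Virgo starts August 23
August 20 falls within the Leo range

Leo


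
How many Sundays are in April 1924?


April 1924 has 30 days
Anchor: Jan 1, 1924. With p = 1924 - 1 = 1923: (p + p//4 - p//100 + p//400) mod 7 = (1923 + 480 - 19 + 4) mod 7 = 2388 mod 7 = 1 -> Tuesday (Mon=0 ... Sun=6)
Days before April (Jan-Mar): 91; April 1 index = (1 + 91) mod 7 = 1 -> Tuesday
First Sunday is April 6
Sundays: 6, 13, 20, 27

4 Sundays


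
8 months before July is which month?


July is month 7
7 - 8 = -1; wrap: -1 + 12 = 11

November


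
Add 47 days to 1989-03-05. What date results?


Start: 1989-03-05, add 47 days
March 1989 has 31 days: 31 - 5 = 26 days to March 31 -> 21 left
April 1989: 21 <= 30 -> lands on April 21

Result: 1989-04-21


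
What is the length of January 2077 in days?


January 2077

31 days


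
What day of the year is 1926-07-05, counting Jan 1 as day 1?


Date: July 5, 1926
Days in months 1 through 6: 181
Plus 5 days in July

Day of year: 186


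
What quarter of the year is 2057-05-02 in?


Month: May (month 5)
Q1: Jan-Mar, Q2: Apr-Jun, Q3: Jul-Sep, Q4: Oct-Dec

Q2


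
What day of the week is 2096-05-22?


Date: May 22, 2096
Anchor: Jan 1, 2096. With p = 2096 - 1 = 2095: (p + p//4 - p//100 + p//400) mod 7 = (2095 + 523 - 20 + 5) mod 7 = 2603 mod 7 = 6 -> Sunday (Mon=0 ... Sun=6)
Days before May (Jan-Apr): 121; offset = 121 + 22 - 1 = 142
Weekday index = (6 + 142) mod 7 = 1

Day of the week: Tuesday


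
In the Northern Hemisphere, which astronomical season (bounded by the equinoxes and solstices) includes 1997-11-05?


Date: November 5
Astronomical Autumn (approx.; exact equinox/solstice day varies by year): September 22 to December 20
November 5 falls within the Autumn window

Autumn


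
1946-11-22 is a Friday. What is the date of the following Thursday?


Current: Friday
Target: Thursday
Days ahead: 6

Next Thursday: 1946-11-28


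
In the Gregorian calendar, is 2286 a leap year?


Gregorian leap year rule: divisible by 4, but not by 100, unless also by 400.
2286 is not divisible by 4 -> not a leap year

No


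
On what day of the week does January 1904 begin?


Target: January 1, 1904
Anchor: Jan 1, 1904. With p = 1904 - 1 = 1903: (p + p//4 - p//100 + p//400) mod 7 = (1903 + 475 - 19 + 4) mod 7 = 2363 mod 7 = 4 -> Friday (Mon=0 ... Sun=6)
Offset from anchor: 0 days
Weekday index = (4 + 0) mod 7 = 4

Friday


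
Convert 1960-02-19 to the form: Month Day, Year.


ISO 1960-02-19 parses as year=1960, month=02, day=19
Month 2 -> February

February 19, 1960


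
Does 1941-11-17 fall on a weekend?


Anchor: Jan 1, 1941. With p = 1941 - 1 = 1940: (p + p//4 - p//100 + p//400) mod 7 = (1940 + 485 - 19 + 4) mod 7 = 2410 mod 7 = 2 -> Wednesday (Mon=0 ... Sun=6)
Day of year: 321; offset = 320
Weekday index = (2 + 320) mod 7 = 0 -> Monday
Weekend days: Saturday, Sunday

No


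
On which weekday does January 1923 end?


January 1923 has 31 days
Anchor: Jan 1, 1923. With p = 1923 - 1 = 1922: (p + p//4 - p//100 + p//400) mod 7 = (1922 + 480 - 19 + 4) mod 7 = 2387 mod 7 = 0 -> Monday (Mon=0 ... Sun=6)
January 1 is the anchor itself -> Monday
Last day offset: 31 - 1 = 30 days
Weekday index = (0 + 30) mod 7 = 2

Wednesday, January 31


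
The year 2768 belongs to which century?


Century = (year - 1) // 100 + 1
= (2768 - 1) // 100 + 1
= 2767 // 100 + 1
= 27 + 1

28th century


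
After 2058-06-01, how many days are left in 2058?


Day of year: 152 of 365
Remaining = 365 - 152

213 days


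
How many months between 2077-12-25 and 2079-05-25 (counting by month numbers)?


From December 2077 to May 2079
2 years * 12 = 24 months, minus 7 months = 17

17 months


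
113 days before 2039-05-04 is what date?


Start: 2039-05-04, subtract 113 days
Back 4 days from May 4 reaches April 30, 2039 -> 109 left
April 2039 has 30 days -> back to March 31, 2039 -> 79 left
March 2039 has 31 days -> back to February 28, 2039 -> 48 left
February 2039 has 28 days -> back to January 31, 2039 -> 20 left
January 2039: 31 - 20 = 11 -> lands on January 11

Result: 2039-01-11


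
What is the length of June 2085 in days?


June 2085

30 days


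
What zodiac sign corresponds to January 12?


Date: January 12
Conventional tropical zodiac dates: Capricorn from December 22 onward; Aquarius starts January 20
January 12 falls within the Capricorn range

Capricorn


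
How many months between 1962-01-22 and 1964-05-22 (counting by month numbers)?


From January 1962 to May 1964
2 years * 12 = 24 months, plus 4 months = 28

28 months


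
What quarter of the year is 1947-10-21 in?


Month: October (month 10)
Q1: Jan-Mar, Q2: Apr-Jun, Q3: Jul-Sep, Q4: Oct-Dec

Q4


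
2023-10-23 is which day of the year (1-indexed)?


Date: October 23, 2023
Days in months 1 through 9: 273
Plus 23 days in October

Day of year: 296


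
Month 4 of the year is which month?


Month 4 of 12

April


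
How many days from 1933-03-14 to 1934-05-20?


From 1933-03-14 to 1934-05-20
1933-03-14: days before March = 31 + 28 = 59 (1933 is not a leap year); day of year = 59 + 14 = 73
1934-05-20: days before May = 31 + 28 + 31 + 30 = 120 (1934 is not a leap year); day of year = 120 + 20 = 140
Rest of 1933: 365 - 73 = 292
Total = 292 + 140 = 432

432 days


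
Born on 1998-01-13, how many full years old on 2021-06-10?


Birth: 1998-01-13
Reference: 2021-06-10
Year difference: 2021 - 1998 = 23

23 years old


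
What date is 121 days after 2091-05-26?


Start: 2091-05-26, add 121 days
May 2091 has 31 days: 31 - 26 = 5 days to May 31 -> 116 left
June 2091 has 30 days -> 86 left
July 2091 has 31 days -> 55 left
August 2091 has 31 days -> 24 left
September 2091: 24 <= 30 -> lands on September 24

Result: 2091-09-24


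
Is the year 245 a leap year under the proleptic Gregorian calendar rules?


Gregorian leap year rule: divisible by 4, but not by 100, unless also by 400.
245 is not divisible by 4 -> not a leap year

No


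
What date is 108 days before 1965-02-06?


Start: 1965-02-06, subtract 108 days
Back 6 days from February 6 reaches January 31, 1965 -> 102 left
January 1965 has 31 days -> back to December 31, 1964 -> 71 left
December 1964 has 31 days -> back to November 30, 1964 -> 40 left
November 1964 has 30 days -> back to October 31, 1964 -> 10 left
October 1964: 31 - 10 = 21 -> lands on October 21

Result: 1964-10-21


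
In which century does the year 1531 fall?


Century = (year - 1) // 100 + 1
= (1531 - 1) // 100 + 1
= 1530 // 100 + 1
= 15 + 1

16th century


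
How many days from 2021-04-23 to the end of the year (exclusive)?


Day of year: 113 of 365
Remaining = 365 - 113

252 days


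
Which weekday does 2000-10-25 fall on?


Date: October 25, 2000
Anchor: Jan 1, 2000. With p = 2000 - 1 = 1999: (p + p//4 - p//100 + p//400) mod 7 = (1999 + 499 - 19 + 4) mod 7 = 2483 mod 7 = 5 -> Saturday (Mon=0 ... Sun=6)
Days before October (Jan-Sep): 274; offset = 274 + 25 - 1 = 298
Weekday index = (5 + 298) mod 7 = 2

Day of the week: Wednesday


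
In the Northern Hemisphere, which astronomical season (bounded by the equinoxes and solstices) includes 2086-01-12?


Date: January 12
Astronomical Winter (approx.; exact equinox/solstice day varies by year): December 21 to March 19
January 12 falls within the Winter window

Winter


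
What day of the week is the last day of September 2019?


September 2019 has 30 days
Anchor: Jan 1, 2019. With p = 2019 - 1 = 2018: (p + p//4 - p//100 + p//400) mod 7 = (2018 + 504 - 20 + 5) mod 7 = 2507 mod 7 = 1 -> Tuesday (Mon=0 ... Sun=6)
Days before September (Jan-Aug): 243; September 1 index = (1 + 243) mod 7 = 6 -> Sunday
Last day offset: 30 - 1 = 29 days
Weekday index = (6 + 29) mod 7 = 0

Monday, September 30


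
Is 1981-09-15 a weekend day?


Anchor: Jan 1, 1981. With p = 1981 - 1 = 1980: (p + p//4 - p//100 + p//400) mod 7 = (1980 + 495 - 19 + 4) mod 7 = 2460 mod 7 = 3 -> Thursday (Mon=0 ... Sun=6)
Day of year: 258; offset = 257
Weekday index = (3 + 257) mod 7 = 1 -> Tuesday
Weekend days: Saturday, Sunday

No


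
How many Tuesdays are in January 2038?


January 2038 has 31 days
Anchor: Jan 1, 2038. With p = 2038 - 1 = 2037: (p + p//4 - p//100 + p//400) mod 7 = (2037 + 509 - 20 + 5) mod 7 = 2531 mod 7 = 4 -> Friday (Mon=0 ... Sun=6)
January 1 is the anchor itself -> Friday
First Tuesday is January 5
Tuesdays: 5, 12, 19, 26

4 Tuesdays


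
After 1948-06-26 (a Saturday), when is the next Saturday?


Current: Saturday
Target: Saturday
Days ahead: 7

Next Saturday: 1948-07-03


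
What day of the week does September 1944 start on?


Target: September 1, 1944
Anchor: Jan 1, 1944. With p = 1944 - 1 = 1943: (p + p//4 - p//100 + p//400) mod 7 = (1943 + 485 - 19 + 4) mod 7 = 2413 mod 7 = 5 -> Saturday (Mon=0 ... Sun=6)
Days before September (Jan-Aug): 244 days
Weekday index = (5 + 244) mod 7 = 4

Friday


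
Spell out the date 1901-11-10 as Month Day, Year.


ISO 1901-11-10 parses as year=1901, month=11, day=10
Month 11 -> November

November 10, 1901


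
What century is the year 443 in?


Century = (year - 1) // 100 + 1
= (443 - 1) // 100 + 1
= 442 // 100 + 1
= 4 + 1

5th century


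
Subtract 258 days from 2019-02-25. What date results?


Start: 2019-02-25, subtract 258 days
Back 25 days from February 25 reaches January 31, 2019 -> 233 left
January 2019 has 31 days -> back to December 31, 2018 -> 202 left
December 2018 has 31 days -> back to November 30, 2018 -> 171 left
November 2018 has 30 days -> back to October 31, 2018 -> 141 left
October 2018 has 31 days -> back to September 30, 2018 -> 110 left
September 2018 has 30 days -> back to August 31, 2018 -> 80 left
August 2018 has 31 days -> back to July 31, 2018 -> 49 left
July 2018 has 31 days -> back to June 30, 2018 -> 18 left
June 2018: 30 - 18 = 12 -> lands on June 12

Result: 2018-06-12


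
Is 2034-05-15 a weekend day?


Anchor: Jan 1, 2034. With p = 2034 - 1 = 2033: (p + p//4 - p//100 + p//400) mod 7 = (2033 + 508 - 20 + 5) mod 7 = 2526 mod 7 = 6 -> Sunday (Mon=0 ... Sun=6)
Day of year: 135; offset = 134
Weekday index = (6 + 134) mod 7 = 0 -> Monday
Weekend days: Saturday, Sunday

No


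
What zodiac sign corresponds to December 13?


Date: December 13
Conventional tropical zodiac dates: Sagittarius from November 22 onward; Capricorn starts December 22
December 13 falls within the Sagittarius range

Sagittarius


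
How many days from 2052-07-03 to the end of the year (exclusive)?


Day of year: 185 of 366
Remaining = 366 - 185

181 days


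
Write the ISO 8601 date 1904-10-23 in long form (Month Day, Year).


ISO 1904-10-23 parses as year=1904, month=10, day=23
Month 10 -> October

October 23, 1904


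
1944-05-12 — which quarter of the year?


Month: May (month 5)
Q1: Jan-Mar, Q2: Apr-Jun, Q3: Jul-Sep, Q4: Oct-Dec

Q2


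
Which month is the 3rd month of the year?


Month 3 of 12

March


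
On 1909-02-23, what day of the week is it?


Date: February 23, 1909
Anchor: Jan 1, 1909. With p = 1909 - 1 = 1908: (p + p//4 - p//100 + p//400) mod 7 = (1908 + 477 - 19 + 4) mod 7 = 2370 mod 7 = 4 -> Friday (Mon=0 ... Sun=6)
Days before February (Jan): 31; offset = 31 + 23 - 1 = 53
Weekday index = (4 + 53) mod 7 = 1

Day of the week: Tuesday


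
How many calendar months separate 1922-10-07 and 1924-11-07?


From October 1922 to November 1924
2 years * 12 = 24 months, plus 1 month = 25

25 months


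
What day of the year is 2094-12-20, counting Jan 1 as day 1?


Date: December 20, 2094
Days in months 1 through 11: 334
Plus 20 days in December

Day of year: 354


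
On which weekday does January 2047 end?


January 2047 has 31 days
Anchor: Jan 1, 2047. With p = 2047 - 1 = 2046: (p + p//4 - p//100 + p//400) mod 7 = (2046 + 511 - 20 + 5) mod 7 = 2542 mod 7 = 1 -> Tuesday (Mon=0 ... Sun=6)
January 1 is the anchor itself -> Tuesday
Last day offset: 31 - 1 = 30 days
Weekday index = (1 + 30) mod 7 = 3

Thursday, January 31


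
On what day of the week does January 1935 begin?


Target: January 1, 1935
Anchor: Jan 1, 1935. With p = 1935 - 1 = 1934: (p + p//4 - p//100 + p//400) mod 7 = (1934 + 483 - 19 + 4) mod 7 = 2402 mod 7 = 1 -> Tuesday (Mon=0 ... Sun=6)
Offset from anchor: 0 days
Weekday index = (1 + 0) mod 7 = 1

Tuesday


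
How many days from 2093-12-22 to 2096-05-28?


From 2093-12-22 to 2096-05-28
2093-12-22: days before December = 31 + 28 + 31 + 30 + 31 + 30 + 31 + 31 + 30 + 31 + 30 = 334 (2093 is not a leap year); day of year = 334 + 22 = 356
2096-05-28: days before May = 31 + 29 + 31 + 30 = 121 (2096 is a leap year); day of year = 121 + 28 = 149
Rest of 2093: 365 - 356 = 9
Full years 2094 (365), 2095 (365): 730
Total = 9 + 730 + 149 = 888

888 days


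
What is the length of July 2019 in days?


July 2019

31 days


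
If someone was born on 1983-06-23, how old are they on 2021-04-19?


Birth: 1983-06-23
Reference: 2021-04-19
Year difference: 2021 - 1983 = 38
Birthday not yet reached in 2021, subtract 1

37 years old


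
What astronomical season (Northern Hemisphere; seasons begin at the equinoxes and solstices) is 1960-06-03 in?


Date: June 3
Astronomical Spring (approx.; exact equinox/solstice day varies by year): March 20 to June 20
June 3 falls within the Spring window

Spring


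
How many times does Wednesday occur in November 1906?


November 1906 has 30 days
Anchor: Jan 1, 1906. With p = 1906 - 1 = 1905: (p + p//4 - p//100 + p//400) mod 7 = (1905 + 476 - 19 + 4) mod 7 = 2366 mod 7 = 0 -> Monday (Mon=0 ... Sun=6)
Days before November (Jan-Oct): 304; November 1 index = (0 + 304) mod 7 = 3 -> Thursday
First Wednesday is November 7
Wednesdays: 7, 14, 21, 28

4 Wednesdays


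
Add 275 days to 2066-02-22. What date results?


Start: 2066-02-22, add 275 days
February 2066 has 28 days: 28 - 22 = 6 days to February 28 -> 269 left
March 2066 has 31 days -> 238 left
April 2066 has 30 days -> 208 left
May 2066 has 31 days -> 177 left
June 2066 has 30 days -> 147 left
July 2066 has 31 days -> 116 left
August 2066 has 31 days -> 85 left
September 2066 has 30 days -> 55 left
October 2066 has 31 days -> 24 left
November 2066: 24 <= 30 -> lands on November 24

Result: 2066-11-24


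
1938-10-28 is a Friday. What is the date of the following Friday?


Current: Friday
Target: Friday
Days ahead: 7

Next Friday: 1938-11-04


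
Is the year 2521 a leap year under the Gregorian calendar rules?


Gregorian leap year rule: divisible by 4, but not by 100, unless also by 400.
2521 is not divisible by 4 -> not a leap year

No


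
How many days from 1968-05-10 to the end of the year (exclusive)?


Day of year: 131 of 366
Remaining = 366 - 131

235 days


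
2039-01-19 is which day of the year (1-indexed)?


Date: January 19, 2039
No months before January
Plus 19 days in January

Day of year: 19


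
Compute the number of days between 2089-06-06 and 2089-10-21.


From 2089-06-06 to 2089-10-21
2089-06-06: days before June = 31 + 28 + 31 + 30 + 31 = 151 (2089 is not a leap year); day of year = 151 + 6 = 157
2089-10-21: days before October = 31 + 28 + 31 + 30 + 31 + 30 + 31 + 31 + 30 = 273 (2089 is not a leap year); day of year = 273 + 21 = 294
Same year: 294 - 157 = 137

137 days


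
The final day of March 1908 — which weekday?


March 1908 has 31 days
Anchor: Jan 1, 1908. With p = 1908 - 1 = 1907: (p + p//4 - p//100 + p//400) mod 7 = (1907 + 476 - 19 + 4) mod 7 = 2368 mod 7 = 2 -> Wednesday (Mon=0 ... Sun=6)
Days before March (Jan-Feb): 60; March 1 index = (2 + 60) mod 7 = 6 -> Sunday
Last day offset: 31 - 1 = 30 days
Weekday index = (6 + 30) mod 7 = 1

Tuesday, March 31


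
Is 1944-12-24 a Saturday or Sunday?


Anchor: Jan 1, 1944. With p = 1944 - 1 = 1943: (p + p//4 - p//100 + p//400) mod 7 = (1943 + 485 - 19 + 4) mod 7 = 2413 mod 7 = 5 -> Saturday (Mon=0 ... Sun=6)
Day of year: 359; offset = 358
Weekday index = (5 + 358) mod 7 = 6 -> Sunday
Weekend days: Saturday, Sunday

Yes


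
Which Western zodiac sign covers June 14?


Date: June 14
Conventional tropical zodiac dates: Gemini from May 21 onward; Cancer starts June 21
June 14 falls within the Gemini range

Gemini


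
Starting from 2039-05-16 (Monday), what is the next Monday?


Current: Monday
Target: Monday
Days ahead: 7

Next Monday: 2039-05-23


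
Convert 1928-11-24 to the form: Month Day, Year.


ISO 1928-11-24 parses as year=1928, month=11, day=24
Month 11 -> November

November 24, 1928


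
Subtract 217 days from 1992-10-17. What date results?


Start: 1992-10-17, subtract 217 days
Back 17 days from October 17 reaches September 30, 1992 -> 200 left
September 1992 has 30 days -> back to August 31, 1992 -> 170 left
August 1992 has 31 days -> back to July 31, 1992 -> 139 left
July 1992 has 31 days -> back to June 30, 1992 -> 108 left
June 1992 has 30 days -> back to May 31, 1992 -> 78 left
May 1992 has 31 days -> back to April 30, 1992 -> 47 left
April 1992 has 30 days -> back to March 31, 1992 -> 17 left
March 1992: 31 - 17 = 14 -> lands on March 14

Result: 1992-03-14


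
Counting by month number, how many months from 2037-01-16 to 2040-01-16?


From January 2037 to January 2040
3 years * 12 = 36 months = 36

36 months


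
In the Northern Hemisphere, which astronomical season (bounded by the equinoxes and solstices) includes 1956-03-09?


Date: March 9
Astronomical Winter (approx.; exact equinox/solstice day varies by year): December 21 to March 19
March 9 falls within the Winter window

Winter


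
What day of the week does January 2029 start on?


Target: January 1, 2029
Anchor: Jan 1, 2029. With p = 2029 - 1 = 2028: (p + p//4 - p//100 + p//400) mod 7 = (2028 + 507 - 20 + 5) mod 7 = 2520 mod 7 = 0 -> Monday (Mon=0 ... Sun=6)
Offset from anchor: 0 days
Weekday index = (0 + 0) mod 7 = 0

Monday


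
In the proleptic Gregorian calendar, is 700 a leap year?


Gregorian leap year rule: divisible by 4, but not by 100, unless also by 400.
700 is divisible by 100 but not 400 -> not a leap year

No


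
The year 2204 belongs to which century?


Century = (year - 1) // 100 + 1
= (2204 - 1) // 100 + 1
= 2203 // 100 + 1
= 22 + 1

23rd century


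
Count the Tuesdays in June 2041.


June 2041 has 30 days
Anchor: Jan 1, 2041. With p = 2041 - 1 = 2040: (p + p//4 - p//100 + p//400) mod 7 = (2040 + 510 - 20 + 5) mod 7 = 2535 mod 7 = 1 -> Tuesday (Mon=0 ... Sun=6)
Days before June (Jan-May): 151; June 1 index = (1 + 151) mod 7 = 5 -> Saturday
First Tuesday is June 4
Tuesdays: 4, 11, 18, 25

4 Tuesdays


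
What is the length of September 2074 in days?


September 2074

30 days


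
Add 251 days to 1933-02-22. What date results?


Start: 1933-02-22, add 251 days
February 1933 has 28 days: 28 - 22 = 6 days to February 28 -> 245 left
March 1933 has 31 days -> 214 left
April 1933 has 30 days -> 184 left
May 1933 has 31 days -> 153 left
June 1933 has 30 days -> 123 left
July 1933 has 31 days -> 92 left
August 1933 has 31 days -> 61 left
September 1933 has 30 days -> 31 left
October 1933: 31 <= 31 -> lands on October 31

Result: 1933-10-31


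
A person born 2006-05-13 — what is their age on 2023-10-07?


Birth: 2006-05-13
Reference: 2023-10-07
Year difference: 2023 - 2006 = 17

17 years old


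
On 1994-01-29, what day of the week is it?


Date: January 29, 1994
Anchor: Jan 1, 1994. With p = 1994 - 1 = 1993: (p + p//4 - p//100 + p//400) mod 7 = (1993 + 498 - 19 + 4) mod 7 = 2476 mod 7 = 5 -> Saturday (Mon=0 ... Sun=6)
Days into year = 29 - 1 = 28
Weekday index = (5 + 28) mod 7 = 5

Day of the week: Saturday


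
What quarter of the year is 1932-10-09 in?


Month: October (month 10)
Q1: Jan-Mar, Q2: Apr-Jun, Q3: Jul-Sep, Q4: Oct-Dec

Q4


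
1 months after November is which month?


November is month 11
11 + 1 = 12

December


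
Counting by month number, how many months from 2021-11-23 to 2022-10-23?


From November 2021 to October 2022
1 year * 12 = 12 months, minus 1 month = 11

11 months


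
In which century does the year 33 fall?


Century = (year - 1) // 100 + 1
= (33 - 1) // 100 + 1
= 32 // 100 + 1
= 0 + 1

1st century


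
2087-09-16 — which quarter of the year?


Month: September (month 9)
Q1: Jan-Mar, Q2: Apr-Jun, Q3: Jul-Sep, Q4: Oct-Dec

Q3


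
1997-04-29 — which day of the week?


Date: April 29, 1997
Anchor: Jan 1, 1997. With p = 1997 - 1 = 1996: (p + p//4 - p//100 + p//400) mod 7 = (1996 + 499 - 19 + 4) mod 7 = 2480 mod 7 = 2 -> Wednesday (Mon=0 ... Sun=6)
Days before April (Jan-Mar): 90; offset = 90 + 29 - 1 = 118
Weekday index = (2 + 118) mod 7 = 1

Day of the week: Tuesday


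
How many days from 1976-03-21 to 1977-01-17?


From 1976-03-21 to 1977-01-17
1976-03-21: days before March = 31 + 29 = 60 (1976 is a leap year); day of year = 60 + 21 = 81
1977-01-17: day of year = 17
Rest of 1976: 366 - 81 = 285
Total = 285 + 17 = 302

302 days


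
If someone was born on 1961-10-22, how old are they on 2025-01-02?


Birth: 1961-10-22
Reference: 2025-01-02
Year difference: 2025 - 1961 = 64
Birthday not yet reached in 2025, subtract 1

63 years old


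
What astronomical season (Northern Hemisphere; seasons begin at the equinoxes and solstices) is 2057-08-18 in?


Date: August 18
Astronomical Summer (approx.; exact equinox/solstice day varies by year): June 21 to September 21
August 18 falls within the Summer window

Summer


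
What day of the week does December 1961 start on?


Target: December 1, 1961
Anchor: Jan 1, 1961. With p = 1961 - 1 = 1960: (p + p//4 - p//100 + p//400) mod 7 = (1960 + 490 - 19 + 4) mod 7 = 2435 mod 7 = 6 -> Sunday (Mon=0 ... Sun=6)
Days before December (Jan-Nov): 334 days
Weekday index = (6 + 334) mod 7 = 4

Friday


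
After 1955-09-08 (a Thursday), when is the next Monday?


Current: Thursday
Target: Monday
Days ahead: 4

Next Monday: 1955-09-12


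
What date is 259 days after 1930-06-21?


Start: 1930-06-21, add 259 days
June 1930 has 30 days: 30 - 21 = 9 days to June 30 -> 250 left
July 1930 has 31 days -> 219 left
August 1930 has 31 days -> 188 left
September 1930 has 30 days -> 158 left
October 1930 has 31 days -> 127 left
November 1930 has 30 days -> 97 left
December 1930 has 31 days -> 66 left
January 1931 has 31 days -> 35 left
February 1931 has 28 days -> 7 left
March 1931: 7 <= 31 -> lands on March 7

Result: 1931-03-07


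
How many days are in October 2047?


October 2047

31 days


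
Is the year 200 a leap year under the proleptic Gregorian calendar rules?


Gregorian leap year rule: divisible by 4, but not by 100, unless also by 400.
200 is divisible by 100 but not 400 -> not a leap year

No


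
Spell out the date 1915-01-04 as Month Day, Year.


ISO 1915-01-04 parses as year=1915, month=01, day=04
Month 1 -> January

January 4, 1915


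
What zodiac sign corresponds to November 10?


Date: November 10
Conventional tropical zodiac dates: Scorpio from October 23 onward; Sagittarius starts November 22
November 10 falls within the Scorpio range

Scorpio


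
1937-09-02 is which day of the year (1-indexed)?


Date: September 2, 1937
Days in months 1 through 8: 243
Plus 2 days in September

Day of year: 245


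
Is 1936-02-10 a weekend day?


Anchor: Jan 1, 1936. With p = 1936 - 1 = 1935: (p + p//4 - p//100 + p//400) mod 7 = (1935 + 483 - 19 + 4) mod 7 = 2403 mod 7 = 2 -> Wednesday (Mon=0 ... Sun=6)
Day of year: 41; offset = 40
Weekday index = (2 + 40) mod 7 = 0 -> Monday
Weekend days: Saturday, Sunday

No


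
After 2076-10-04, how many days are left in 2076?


Day of year: 278 of 366
Remaining = 366 - 278

88 days


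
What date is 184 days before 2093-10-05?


Start: 2093-10-05, subtract 184 days
Back 5 days from October 5 reaches September 30, 2093 -> 179 left
September 2093 has 30 days -> back to August 31, 2093 -> 149 left
August 2093 has 31 days -> back to July 31, 2093 -> 118 left
July 2093 has 31 days -> back to June 30, 2093 -> 87 left
June 2093 has 30 days -> back to May 31, 2093 -> 57 left
May 2093 has 31 days -> back to April 30, 2093 -> 26 left
April 2093: 30 - 26 = 4 -> lands on April 4

Result: 2093-04-04


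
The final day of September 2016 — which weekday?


September 2016 has 30 days
Anchor: Jan 1, 2016. With p = 2016 - 1 = 2015: (p + p//4 - p//100 + p//400) mod 7 = (2015 + 503 - 20 + 5) mod 7 = 2503 mod 7 = 4 -> Friday (Mon=0 ... Sun=6)
Days before September (Jan-Aug): 244; September 1 index = (4 + 244) mod 7 = 3 -> Thursday
Last day offset: 30 - 1 = 29 days
Weekday index = (3 + 29) mod 7 = 4

Friday, September 30


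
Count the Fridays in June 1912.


June 1912 has 30 days
Anchor: Jan 1, 1912. With p = 1912 - 1 = 1911: (p + p//4 - p//100 + p//400) mod 7 = (1911 + 477 - 19 + 4) mod 7 = 2373 mod 7 = 0 -> Monday (Mon=0 ... Sun=6)
Days before June (Jan-May): 152; June 1 index = (0 + 152) mod 7 = 5 -> Saturday
First Friday is June 7
Fridays: 7, 14, 21, 28

4 Fridays


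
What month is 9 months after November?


November is month 11
11 + 9 = 20; wrap: 20 - 12 = 8

August


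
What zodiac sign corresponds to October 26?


Date: October 26
Conventional tropical zodiac dates: Scorpio from October 23 onward; Sagittarius starts November 22
October 26 falls within the Scorpio range

Scorpio


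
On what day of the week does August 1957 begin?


Target: August 1, 1957
Anchor: Jan 1, 1957. With p = 1957 - 1 = 1956: (p + p//4 - p//100 + p//400) mod 7 = (1956 + 489 - 19 + 4) mod 7 = 2430 mod 7 = 1 -> Tuesday (Mon=0 ... Sun=6)
Days before August (Jan-Jul): 212 days
Weekday index = (1 + 212) mod 7 = 3

Thursday


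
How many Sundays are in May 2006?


May 2006 has 31 days
Anchor: Jan 1, 2006. With p = 2006 - 1 = 2005: (p + p//4 - p//100 + p//400) mod 7 = (2005 + 501 - 20 + 5) mod 7 = 2491 mod 7 = 6 -> Sunday (Mon=0 ... Sun=6)
Days before May (Jan-Apr): 120; May 1 index = (6 + 120) mod 7 = 0 -> Monday
First Sunday is May 7
Sundays: 7, 14, 21, 28

4 Sundays
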